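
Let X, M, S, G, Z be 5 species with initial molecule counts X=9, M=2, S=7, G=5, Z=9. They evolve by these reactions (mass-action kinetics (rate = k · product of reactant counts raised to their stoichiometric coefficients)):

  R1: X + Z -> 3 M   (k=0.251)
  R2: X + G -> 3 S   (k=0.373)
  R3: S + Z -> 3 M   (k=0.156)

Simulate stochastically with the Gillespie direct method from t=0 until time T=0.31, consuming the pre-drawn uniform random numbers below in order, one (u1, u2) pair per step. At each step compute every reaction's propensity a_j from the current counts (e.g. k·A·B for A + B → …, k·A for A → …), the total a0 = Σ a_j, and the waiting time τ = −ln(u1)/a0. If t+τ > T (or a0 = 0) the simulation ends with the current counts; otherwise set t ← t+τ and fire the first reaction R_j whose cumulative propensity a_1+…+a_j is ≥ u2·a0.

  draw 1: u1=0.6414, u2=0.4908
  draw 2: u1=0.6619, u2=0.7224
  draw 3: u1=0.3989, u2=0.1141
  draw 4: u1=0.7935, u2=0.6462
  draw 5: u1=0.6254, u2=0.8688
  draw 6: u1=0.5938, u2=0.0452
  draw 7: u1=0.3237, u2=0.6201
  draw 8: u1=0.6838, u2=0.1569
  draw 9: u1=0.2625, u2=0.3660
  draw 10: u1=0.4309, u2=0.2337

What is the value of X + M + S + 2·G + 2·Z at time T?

Check how each reaction changes W = X + M + S + 2·G + 2·Z (weight of products minus weight of reactants):
R1: X + Z -> 3 M: (1·3) − (1·1 + 2·1) = 3 − 3 = 0
R2: X + G -> 3 S: (1·3) − (1·1 + 2·1) = 3 − 3 = 0
R3: S + Z -> 3 M: (1·3) − (1·1 + 2·1) = 3 − 3 = 0
Every reaction leaves W unchanged, so W is conserved and no simulation is needed: W(T) = W(0) = 9 + 2 + 7 + 2·5 + 2·9 = 46

Value at T = 46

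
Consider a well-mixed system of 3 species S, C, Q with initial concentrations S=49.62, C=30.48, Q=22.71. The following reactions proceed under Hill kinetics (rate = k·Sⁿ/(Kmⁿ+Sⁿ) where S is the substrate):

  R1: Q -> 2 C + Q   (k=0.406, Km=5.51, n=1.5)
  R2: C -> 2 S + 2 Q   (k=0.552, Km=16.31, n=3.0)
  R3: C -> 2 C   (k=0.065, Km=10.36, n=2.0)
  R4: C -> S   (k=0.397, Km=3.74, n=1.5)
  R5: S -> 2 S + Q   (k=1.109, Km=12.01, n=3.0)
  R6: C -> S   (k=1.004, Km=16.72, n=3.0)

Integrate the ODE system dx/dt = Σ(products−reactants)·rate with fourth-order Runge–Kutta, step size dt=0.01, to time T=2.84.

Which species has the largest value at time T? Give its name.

RK4 with dt=0.01: 284 steps to T=2.84. Trajectory (selected grid times):
t=0.00: S=49.62 C=30.48 Q=22.71
t=0.32: S=50.67 C=30.18 Q=23.37
t=0.63: S=51.69 C=29.89 Q=24.00
t=0.95: S=52.74 C=29.60 Q=24.65
t=1.26: S=53.75 C=29.32 Q=25.29
t=1.58: S=54.80 C=29.03 Q=25.94
t=1.89: S=55.80 C=28.76 Q=26.57
t=2.21: S=56.84 C=28.48 Q=27.22
t=2.52: S=57.85 C=28.20 Q=27.85
t=2.84: S=58.88 C=27.93 Q=28.49
At T=2.84: S=58.88 C=27.93 Q=28.49; the largest is S.

Dominant species at T: S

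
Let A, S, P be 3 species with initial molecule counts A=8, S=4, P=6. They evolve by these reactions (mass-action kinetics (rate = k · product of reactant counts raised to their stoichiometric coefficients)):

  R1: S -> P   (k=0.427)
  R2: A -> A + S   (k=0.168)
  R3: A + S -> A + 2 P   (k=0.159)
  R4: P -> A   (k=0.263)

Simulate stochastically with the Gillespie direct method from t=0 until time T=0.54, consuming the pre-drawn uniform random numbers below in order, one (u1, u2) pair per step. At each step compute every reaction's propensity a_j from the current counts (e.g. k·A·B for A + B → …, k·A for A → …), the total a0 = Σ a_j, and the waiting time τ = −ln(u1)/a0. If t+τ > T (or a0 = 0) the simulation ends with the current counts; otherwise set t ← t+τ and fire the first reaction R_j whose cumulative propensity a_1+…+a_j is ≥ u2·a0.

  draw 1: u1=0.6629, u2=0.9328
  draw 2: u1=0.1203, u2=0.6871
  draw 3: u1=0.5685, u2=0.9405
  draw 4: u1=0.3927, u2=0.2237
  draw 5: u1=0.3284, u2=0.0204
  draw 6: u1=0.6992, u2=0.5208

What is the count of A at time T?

t=0.000: A=8 S=4 P=6
Draw 1: a1=1.708, a2=1.344, a3=5.088, a4=1.578, a0=9.718; τ=−ln(0.6629)/9.718=0.042 → t=0.042; u2·a0=0.9328·9.718=9.065; a1+…+a3=8.140 < 9.065 ≤ a1+…+a4=9.718 → R4 fires; A=9 S=4 P=5
Draw 2: a1=1.708, a2=1.512, a3=5.724, a4=1.315, a0=10.259; τ=−ln(0.1203)/10.259=0.206 → t=0.249; u2·a0=0.6871·10.259=7.049; a1+a2=3.220 < 7.049 ≤ a1+…+a3=8.944 → R3 fires; A=9 S=3 P=7
Draw 3: a1=1.281, a2=1.512, a3=4.293, a4=1.841, a0=8.927; τ=−ln(0.5685)/8.927=0.063 → t=0.312; u2·a0=0.9405·8.927=8.396; a1+…+a3=7.086 < 8.396 ≤ a1+…+a4=8.927 → R4 fires; A=10 S=3 P=6
Draw 4: a1=1.281, a2=1.680, a3=4.770, a4=1.578, a0=9.309; τ=−ln(0.3927)/9.309=0.100 → t=0.412; u2·a0=0.2237·9.309=2.082; a1=1.281 < 2.082 ≤ a1+a2=2.961 → R2 fires; A=10 S=4 P=6
Draw 5: a1=1.708, a2=1.680, a3=6.360, a4=1.578, a0=11.326; τ=−ln(0.3284)/11.326=0.098 → t=0.511; u2·a0=0.0204·11.326=0.231 ≤ a1=1.708 → R1 fires; A=10 S=3 P=7
Draw 6: a1=1.281, a2=1.680, a3=4.770, a4=1.841, a0=9.572; τ=−ln(0.6992)/9.572=0.037 → t=0.548 > T=0.54: stop.
Read off A at T=0.54: 10

A at T = 10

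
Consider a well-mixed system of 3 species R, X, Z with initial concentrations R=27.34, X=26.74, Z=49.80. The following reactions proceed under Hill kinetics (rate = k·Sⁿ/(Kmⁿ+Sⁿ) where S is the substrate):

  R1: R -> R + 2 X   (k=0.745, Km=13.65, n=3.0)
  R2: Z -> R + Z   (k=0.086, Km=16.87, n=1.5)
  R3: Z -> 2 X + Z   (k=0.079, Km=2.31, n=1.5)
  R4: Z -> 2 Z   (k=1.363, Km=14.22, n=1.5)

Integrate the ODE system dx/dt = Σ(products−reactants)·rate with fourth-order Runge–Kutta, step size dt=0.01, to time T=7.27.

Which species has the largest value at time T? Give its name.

RK4 with dt=0.01: 727 steps to T=7.27. Trajectory (selected grid times):
t=0.00: R=27.34 X=26.74 Z=49.80
t=0.81: R=27.40 X=27.94 Z=50.76
t=1.62: R=27.46 X=29.14 Z=51.72
t=2.42: R=27.52 X=30.33 Z=52.68
t=3.23: R=27.57 X=31.53 Z=53.65
t=4.04: R=27.63 X=32.74 Z=54.62
t=4.85: R=27.69 X=33.94 Z=55.60
t=5.65: R=27.75 X=35.13 Z=56.56
t=6.46: R=27.81 X=36.34 Z=57.55
t=7.27: R=27.87 X=37.54 Z=58.53
At T=7.27: R=27.87 X=37.54 Z=58.53; the largest is Z.

Dominant species at T: Z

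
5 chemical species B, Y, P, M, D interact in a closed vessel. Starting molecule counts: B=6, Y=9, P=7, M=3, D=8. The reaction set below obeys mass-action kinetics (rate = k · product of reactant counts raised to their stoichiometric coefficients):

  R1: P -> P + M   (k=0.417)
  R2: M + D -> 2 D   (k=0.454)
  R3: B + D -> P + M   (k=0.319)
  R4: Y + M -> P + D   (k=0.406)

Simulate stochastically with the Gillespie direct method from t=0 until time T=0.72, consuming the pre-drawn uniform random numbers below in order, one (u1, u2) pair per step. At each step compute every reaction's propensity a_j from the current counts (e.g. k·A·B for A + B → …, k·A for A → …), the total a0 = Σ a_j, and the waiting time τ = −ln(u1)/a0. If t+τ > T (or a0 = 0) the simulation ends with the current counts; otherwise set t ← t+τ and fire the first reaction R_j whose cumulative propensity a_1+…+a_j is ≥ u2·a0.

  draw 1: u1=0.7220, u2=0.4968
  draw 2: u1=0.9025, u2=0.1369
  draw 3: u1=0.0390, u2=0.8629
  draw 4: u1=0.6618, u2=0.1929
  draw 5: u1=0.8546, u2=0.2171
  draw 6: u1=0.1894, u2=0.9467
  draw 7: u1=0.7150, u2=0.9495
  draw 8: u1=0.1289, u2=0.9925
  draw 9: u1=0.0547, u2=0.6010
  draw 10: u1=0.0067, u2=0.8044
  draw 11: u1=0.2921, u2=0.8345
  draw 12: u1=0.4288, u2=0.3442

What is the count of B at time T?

t=0.000: B=6 Y=9 P=7 M=3 D=8
Draw 1: a1=2.919, a2=10.896, a3=15.312, a4=10.962, a0=40.089; τ=−ln(0.7220)/40.089=0.008 → t=0.008; u2·a0=0.4968·40.089=19.916; a1+a2=13.815 < 19.916 ≤ a1+…+a3=29.127 → R3 fires; B=5 Y=9 P=8 M=4 D=7
Draw 2: a1=3.336, a2=12.712, a3=11.165, a4=14.616, a0=41.829; τ=−ln(0.9025)/41.829=0.002 → t=0.011; u2·a0=0.1369·41.829=5.726; a1=3.336 < 5.726 ≤ a1+a2=16.048 → R2 fires; B=5 Y=9 P=8 M=3 D=8
Draw 3: a1=3.336, a2=10.896, a3=12.760, a4=10.962, a0=37.954; τ=−ln(0.0390)/37.954=0.085 → t=0.096; u2·a0=0.8629·37.954=32.751; a1+…+a3=26.992 < 32.751 ≤ a1+…+a4=37.954 → R4 fires; B=5 Y=8 P=9 M=2 D=9
Draw 4: a1=3.753, a2=8.172, a3=14.355, a4=6.496, a0=32.776; τ=−ln(0.6618)/32.776=0.013 → t=0.109; u2·a0=0.1929·32.776=6.322; a1=3.753 < 6.322 ≤ a1+a2=11.925 → R2 fires; B=5 Y=8 P=9 M=1 D=10
Draw 5: a1=3.753, a2=4.540, a3=15.950, a4=3.248, a0=27.491; τ=−ln(0.8546)/27.491=0.006 → t=0.114; u2·a0=0.2171·27.491=5.968; a1=3.753 < 5.968 ≤ a1+a2=8.293 → R2 fires; B=5 Y=8 P=9 M=0 D=11
Draw 6: a1=3.753, a2=0.000, a3=17.545, a4=0.000, a0=21.298; τ=−ln(0.1894)/21.298=0.078 → t=0.192; u2·a0=0.9467·21.298=20.163; a1+a2=3.753 < 20.163 ≤ a1+…+a3=21.298 → R3 fires; B=4 Y=8 P=10 M=1 D=10
Draw 7: a1=4.170, a2=4.540, a3=12.760, a4=3.248, a0=24.718; τ=−ln(0.7150)/24.718=0.014 → t=0.206; u2·a0=0.9495·24.718=23.470; a1+…+a3=21.470 < 23.470 ≤ a1+…+a4=24.718 → R4 fires; B=4 Y=7 P=11 M=0 D=11
Draw 8: a1=4.587, a2=0.000, a3=14.036, a4=0.000, a0=18.623; τ=−ln(0.1289)/18.623=0.110 → t=0.316; u2·a0=0.9925·18.623=18.483; a1+a2=4.587 < 18.483 ≤ a1+…+a3=18.623 → R3 fires; B=3 Y=7 P=12 M=1 D=10
Draw 9: a1=5.004, a2=4.540, a3=9.570, a4=2.842, a0=21.956; τ=−ln(0.0547)/21.956=0.132 → t=0.448; u2·a0=0.6010·21.956=13.196; a1+a2=9.544 < 13.196 ≤ a1+…+a3=19.114 → R3 fires; B=2 Y=7 P=13 M=2 D=9
Draw 10: a1=5.421, a2=8.172, a3=5.742, a4=5.684, a0=25.019; τ=−ln(0.0067)/25.019=0.200 → t=0.648; u2·a0=0.8044·25.019=20.125; a1+…+a3=19.335 < 20.125 ≤ a1+…+a4=25.019 → R4 fires; B=2 Y=6 P=14 M=1 D=10
Draw 11: a1=5.838, a2=4.540, a3=6.380, a4=2.436, a0=19.194; τ=−ln(0.2921)/19.194=0.064 → t=0.713; u2·a0=0.8345·19.194=16.017; a1+a2=10.378 < 16.017 ≤ a1+…+a3=16.758 → R3 fires; B=1 Y=6 P=15 M=2 D=9
Draw 12: a1=6.255, a2=8.172, a3=2.871, a4=4.872, a0=22.170; τ=−ln(0.4288)/22.170=0.038 → t=0.751 > T=0.72: stop.
Read off B at T=0.72: 1

B at T = 1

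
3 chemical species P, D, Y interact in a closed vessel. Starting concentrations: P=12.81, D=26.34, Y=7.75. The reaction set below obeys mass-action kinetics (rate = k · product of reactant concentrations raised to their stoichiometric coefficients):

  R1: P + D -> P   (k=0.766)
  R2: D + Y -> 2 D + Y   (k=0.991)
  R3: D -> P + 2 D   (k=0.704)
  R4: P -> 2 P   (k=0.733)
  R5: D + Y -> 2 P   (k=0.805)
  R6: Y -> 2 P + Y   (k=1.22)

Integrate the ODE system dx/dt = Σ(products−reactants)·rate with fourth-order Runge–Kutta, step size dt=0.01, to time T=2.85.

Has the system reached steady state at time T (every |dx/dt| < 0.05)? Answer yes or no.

RK4 with dt=0.01: 285 steps to T=2.85. Trajectory (selected grid times):
t=0.00: P=12.81 D=26.34 Y=7.75
t=0.32: P=34.32 D=0.04 Y=1.94
t=0.63: P=44.73 D=0.00 Y=1.94
t=0.95: P=58.27 D=0.00 Y=1.94
t=1.27: P=75.38 D=0.00 Y=1.94
t=1.58: P=96.26 D=0.00 Y=1.94
t=1.90: P=123.42 D=0.00 Y=1.94
t=2.22: P=157.75 D=0.00 Y=1.94
t=2.53: P=199.65 D=0.00 Y=1.94
t=2.85: P=254.14 D=0.00 Y=1.94
Rates at T: R1=0.0000, R2=0.0000, R3=0.0000, R4=186.2823, R5=0.0000, R6=2.3698
dx/dt at T (Σ net stoichiometry × rate): P=+191.0220, D=-0.0000, Y=-0.0000
Largest |dx/dt| is |+191.0220| (P) ≥ 0.05 → not steady.

Steady state at T: no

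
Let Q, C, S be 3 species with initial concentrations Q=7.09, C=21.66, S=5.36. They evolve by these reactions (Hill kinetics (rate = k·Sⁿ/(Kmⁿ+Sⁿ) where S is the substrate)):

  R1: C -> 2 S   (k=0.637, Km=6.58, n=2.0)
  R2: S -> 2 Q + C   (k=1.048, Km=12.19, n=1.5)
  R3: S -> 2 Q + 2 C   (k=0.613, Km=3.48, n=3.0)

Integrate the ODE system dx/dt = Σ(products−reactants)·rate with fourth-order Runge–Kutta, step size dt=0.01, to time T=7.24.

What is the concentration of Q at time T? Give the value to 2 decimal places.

Q at T = 19.22

RK4 with dt=0.01: 724 steps to T=7.24. Trajectory (selected grid times):
t=0.00: Q=7.09 C=21.66 S=5.36
t=0.80: Q=8.27 C=22.17 S=5.71
t=1.61: Q=9.52 C=22.73 S=6.03
t=2.41: Q=10.79 C=23.32 S=6.34
t=3.22: Q=12.13 C=23.94 S=6.63
t=4.02: Q=13.48 C=24.57 S=6.90
t=4.83: Q=14.88 C=25.23 S=7.16
t=5.63: Q=16.30 C=25.90 S=7.41
t=6.44: Q=17.76 C=26.60 S=7.65
t=7.24: Q=19.22 C=27.30 S=7.88
Read off Q at T=7.24: 19.22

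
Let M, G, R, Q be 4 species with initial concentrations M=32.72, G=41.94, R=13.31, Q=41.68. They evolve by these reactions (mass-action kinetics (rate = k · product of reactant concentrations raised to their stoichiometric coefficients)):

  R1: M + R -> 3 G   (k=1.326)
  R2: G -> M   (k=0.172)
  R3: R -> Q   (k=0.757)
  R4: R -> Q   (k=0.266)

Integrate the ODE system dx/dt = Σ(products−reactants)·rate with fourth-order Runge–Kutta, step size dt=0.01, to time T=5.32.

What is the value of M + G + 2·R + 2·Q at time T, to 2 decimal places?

Check how each reaction changes W = M + G + 2·R + 2·Q (weight of products minus weight of reactants):
R1: M + R -> 3 G: (1·3) − (1·1 + 2·1) = 3 − 3 = 0
R2: G -> M: (1·1) − (1·1) = 1 − 1 = 0
R3: R -> Q: (2·1) − (2·1) = 2 − 2 = 0
R4: R -> Q: (2·1) − (2·1) = 2 − 2 = 0
Every reaction leaves W unchanged, so W is conserved and no simulation is needed: W(T) = W(0) = 32.72 + 41.94 + 2·13.31 + 2·41.68 = 184.64

Value at T = 184.64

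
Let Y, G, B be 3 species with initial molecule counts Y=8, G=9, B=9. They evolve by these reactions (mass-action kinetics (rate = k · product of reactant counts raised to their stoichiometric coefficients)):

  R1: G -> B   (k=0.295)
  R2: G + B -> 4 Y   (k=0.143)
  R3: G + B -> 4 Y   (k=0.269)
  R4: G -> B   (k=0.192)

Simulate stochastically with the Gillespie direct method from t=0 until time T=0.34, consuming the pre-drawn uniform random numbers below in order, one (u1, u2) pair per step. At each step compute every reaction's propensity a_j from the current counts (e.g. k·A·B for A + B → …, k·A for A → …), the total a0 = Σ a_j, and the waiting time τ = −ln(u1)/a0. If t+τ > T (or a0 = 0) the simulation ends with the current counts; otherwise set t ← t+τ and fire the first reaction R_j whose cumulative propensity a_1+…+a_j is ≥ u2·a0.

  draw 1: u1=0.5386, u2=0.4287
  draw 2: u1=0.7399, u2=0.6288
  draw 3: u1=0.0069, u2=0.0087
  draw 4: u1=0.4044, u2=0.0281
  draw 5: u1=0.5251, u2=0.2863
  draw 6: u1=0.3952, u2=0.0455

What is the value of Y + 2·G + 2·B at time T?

Value at T = 44

Check how each reaction changes W = Y + 2·G + 2·B (weight of products minus weight of reactants):
R1: G -> B: (2·1) − (2·1) = 2 − 2 = 0
R2: G + B -> 4 Y: (1·4) − (2·1 + 2·1) = 4 − 4 = 0
R3: G + B -> 4 Y: (1·4) − (2·1 + 2·1) = 4 − 4 = 0
R4: G -> B: (2·1) − (2·1) = 2 − 2 = 0
Every reaction leaves W unchanged, so W is conserved and no simulation is needed: W(T) = W(0) = 8 + 2·9 + 2·9 = 44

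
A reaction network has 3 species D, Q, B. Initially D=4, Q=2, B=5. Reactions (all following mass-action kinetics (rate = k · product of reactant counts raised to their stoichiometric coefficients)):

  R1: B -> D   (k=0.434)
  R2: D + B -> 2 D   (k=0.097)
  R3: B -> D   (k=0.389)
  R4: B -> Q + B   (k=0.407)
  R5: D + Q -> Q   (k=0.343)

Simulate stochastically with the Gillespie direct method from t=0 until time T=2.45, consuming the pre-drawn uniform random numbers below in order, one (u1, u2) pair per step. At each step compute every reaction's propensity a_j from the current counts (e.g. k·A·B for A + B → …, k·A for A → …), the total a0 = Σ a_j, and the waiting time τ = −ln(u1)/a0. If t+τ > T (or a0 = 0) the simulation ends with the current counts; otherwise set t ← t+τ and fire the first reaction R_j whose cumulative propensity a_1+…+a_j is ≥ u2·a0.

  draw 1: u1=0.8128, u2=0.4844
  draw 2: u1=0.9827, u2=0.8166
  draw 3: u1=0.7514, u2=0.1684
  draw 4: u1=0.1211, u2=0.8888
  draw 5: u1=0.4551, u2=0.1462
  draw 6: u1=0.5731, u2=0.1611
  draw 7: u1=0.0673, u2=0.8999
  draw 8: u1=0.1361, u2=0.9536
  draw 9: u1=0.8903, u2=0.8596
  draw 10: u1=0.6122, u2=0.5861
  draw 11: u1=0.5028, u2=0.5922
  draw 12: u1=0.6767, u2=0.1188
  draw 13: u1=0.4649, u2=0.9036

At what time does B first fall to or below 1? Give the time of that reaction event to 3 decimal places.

t=0.000: D=4 Q=2 B=5
Draw 1: a1=2.170, a2=1.940, a3=1.945, a4=2.035, a5=2.744, a0=10.834; τ=−ln(0.8128)/10.834=0.019 → t=0.019; u2·a0=0.4844·10.834=5.248; a1+a2=4.110 < 5.248 ≤ a1+…+a3=6.055 → R3 fires; D=5 Q=2 B=4
Draw 2: a1=1.736, a2=1.940, a3=1.556, a4=1.628, a5=3.430, a0=10.290; τ=−ln(0.9827)/10.290=0.002 → t=0.021; u2·a0=0.8166·10.290=8.403; a1+…+a4=6.860 < 8.403 ≤ a1+…+a5=10.290 → R5 fires; D=4 Q=2 B=4
Draw 3: a1=1.736, a2=1.552, a3=1.556, a4=1.628, a5=2.744, a0=9.216; τ=−ln(0.7514)/9.216=0.031 → t=0.052; u2·a0=0.1684·9.216=1.552 ≤ a1=1.736 → R1 fires; D=5 Q=2 B=3
Draw 4: a1=1.302, a2=1.455, a3=1.167, a4=1.221, a5=3.430, a0=8.575; τ=−ln(0.1211)/8.575=0.246 → t=0.298; u2·a0=0.8888·8.575=7.621; a1+…+a4=5.145 < 7.621 ≤ a1+…+a5=8.575 → R5 fires; D=4 Q=2 B=3
Draw 5: a1=1.302, a2=1.164, a3=1.167, a4=1.221, a5=2.744, a0=7.598; τ=−ln(0.4551)/7.598=0.104 → t=0.402; u2·a0=0.1462·7.598=1.111 ≤ a1=1.302 → R1 fires; D=5 Q=2 B=2
Draw 6: a1=0.868, a2=0.970, a3=0.778, a4=0.814, a5=3.430, a0=6.860; τ=−ln(0.5731)/6.860=0.081 → t=0.483; u2·a0=0.1611·6.860=1.105; a1=0.868 < 1.105 ≤ a1+a2=1.838 → R2 fires; D=6 Q=2 B=1
Draw 7: a1=0.434, a2=0.582, a3=0.389, a4=0.407, a5=4.116, a0=5.928; τ=−ln(0.0673)/5.928=0.455 → t=0.938; u2·a0=0.8999·5.928=5.335; a1+…+a4=1.812 < 5.335 ≤ a1+…+a5=5.928 → R5 fires; D=5 Q=2 B=1
Draw 8: a1=0.434, a2=0.485, a3=0.389, a4=0.407, a5=3.430, a0=5.145; τ=−ln(0.1361)/5.145=0.388 → t=1.326; u2·a0=0.9536·5.145=4.906; a1+…+a4=1.715 < 4.906 ≤ a1+…+a5=5.145 → R5 fires; D=4 Q=2 B=1
Draw 9: a1=0.434, a2=0.388, a3=0.389, a4=0.407, a5=2.744, a0=4.362; τ=−ln(0.8903)/4.362=0.027 → t=1.352; u2·a0=0.8596·4.362=3.750; a1+…+a4=1.618 < 3.750 ≤ a1+…+a5=4.362 → R5 fires; D=3 Q=2 B=1
Draw 10: a1=0.434, a2=0.291, a3=0.389, a4=0.407, a5=2.058, a0=3.579; τ=−ln(0.6122)/3.579=0.137 → t=1.489; u2·a0=0.5861·3.579=2.098; a1+…+a4=1.521 < 2.098 ≤ a1+…+a5=3.579 → R5 fires; D=2 Q=2 B=1
Draw 11: a1=0.434, a2=0.194, a3=0.389, a4=0.407, a5=1.372, a0=2.796; τ=−ln(0.5028)/2.796=0.246 → t=1.735; u2·a0=0.5922·2.796=1.656; a1+…+a4=1.424 < 1.656 ≤ a1+…+a5=2.796 → R5 fires; D=1 Q=2 B=1
Draw 12: a1=0.434, a2=0.097, a3=0.389, a4=0.407, a5=0.686, a0=2.013; τ=−ln(0.6767)/2.013=0.194 → t=1.929; u2·a0=0.1188·2.013=0.239 ≤ a1=0.434 → R1 fires; D=2 Q=2 B=0
Draw 13: a1=0.000, a2=0.000, a3=0.000, a4=0.000, a5=1.372, a0=1.372; τ=−ln(0.4649)/1.372=0.558 → t=2.488 > T=2.45: stop.
B first becomes ≤ 1 when it reaches 1 at the event at t=0.483.

Threshold first reached at t = 0.483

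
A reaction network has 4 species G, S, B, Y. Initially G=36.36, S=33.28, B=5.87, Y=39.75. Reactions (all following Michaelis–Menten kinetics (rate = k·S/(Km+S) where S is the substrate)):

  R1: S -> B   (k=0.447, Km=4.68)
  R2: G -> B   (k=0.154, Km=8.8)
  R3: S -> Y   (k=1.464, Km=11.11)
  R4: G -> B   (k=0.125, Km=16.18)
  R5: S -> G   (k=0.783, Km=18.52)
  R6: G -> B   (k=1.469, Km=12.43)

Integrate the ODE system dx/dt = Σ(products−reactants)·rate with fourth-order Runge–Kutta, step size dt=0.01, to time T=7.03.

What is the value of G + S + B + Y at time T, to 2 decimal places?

Value at T = 115.26

Check how each reaction changes W = G + S + B + Y (weight of products minus weight of reactants):
R1: S -> B: (1·1) − (1·1) = 1 − 1 = 0
R2: G -> B: (1·1) − (1·1) = 1 − 1 = 0
R3: S -> Y: (1·1) − (1·1) = 1 − 1 = 0
R4: G -> B: (1·1) − (1·1) = 1 − 1 = 0
R5: S -> G: (1·1) − (1·1) = 1 − 1 = 0
R6: G -> B: (1·1) − (1·1) = 1 − 1 = 0
Every reaction leaves W unchanged, so W is conserved and no simulation is needed: W(T) = W(0) = 36.36 + 33.28 + 5.87 + 39.75 = 115.26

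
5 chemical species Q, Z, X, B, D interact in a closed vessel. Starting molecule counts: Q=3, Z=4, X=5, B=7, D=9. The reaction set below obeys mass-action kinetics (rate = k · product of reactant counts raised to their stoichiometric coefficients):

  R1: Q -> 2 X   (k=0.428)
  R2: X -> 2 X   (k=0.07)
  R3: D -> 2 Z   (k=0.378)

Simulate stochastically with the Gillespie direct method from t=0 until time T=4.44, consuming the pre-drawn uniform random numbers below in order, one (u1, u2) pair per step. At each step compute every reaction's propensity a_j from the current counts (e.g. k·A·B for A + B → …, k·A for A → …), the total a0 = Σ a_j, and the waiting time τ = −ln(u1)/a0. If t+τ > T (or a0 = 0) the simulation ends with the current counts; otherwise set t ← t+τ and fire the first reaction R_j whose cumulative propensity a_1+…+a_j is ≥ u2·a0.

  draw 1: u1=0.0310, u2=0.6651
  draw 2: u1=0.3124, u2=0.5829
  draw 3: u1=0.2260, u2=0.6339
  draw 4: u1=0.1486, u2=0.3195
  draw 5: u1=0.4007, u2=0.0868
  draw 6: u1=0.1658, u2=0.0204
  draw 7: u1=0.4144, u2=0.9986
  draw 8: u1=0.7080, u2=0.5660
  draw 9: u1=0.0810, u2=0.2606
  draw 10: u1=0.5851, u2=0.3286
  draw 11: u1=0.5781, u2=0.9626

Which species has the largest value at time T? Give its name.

t=0.000: Q=3 Z=4 X=5 B=7 D=9
Draw 1: a1=1.284, a2=0.350, a3=3.402, a0=5.036; τ=−ln(0.0310)/5.036=0.690 → t=0.690; u2·a0=0.6651·5.036=3.349; a1+a2=1.634 < 3.349 ≤ a1+…+a3=5.036 → R3 fires; Q=3 Z=6 X=5 B=7 D=8
Draw 2: a1=1.284, a2=0.350, a3=3.024, a0=4.658; τ=−ln(0.3124)/4.658=0.250 → t=0.940; u2·a0=0.5829·4.658=2.715; a1+a2=1.634 < 2.715 ≤ a1+…+a3=4.658 → R3 fires; Q=3 Z=8 X=5 B=7 D=7
Draw 3: a1=1.284, a2=0.350, a3=2.646, a0=4.280; τ=−ln(0.2260)/4.280=0.347 → t=1.287; u2·a0=0.6339·4.280=2.713; a1+a2=1.634 < 2.713 ≤ a1+…+a3=4.280 → R3 fires; Q=3 Z=10 X=5 B=7 D=6
Draw 4: a1=1.284, a2=0.350, a3=2.268, a0=3.902; τ=−ln(0.1486)/3.902=0.489 → t=1.776; u2·a0=0.3195·3.902=1.247 ≤ a1=1.284 → R1 fires; Q=2 Z=10 X=7 B=7 D=6
Draw 5: a1=0.856, a2=0.490, a3=2.268, a0=3.614; τ=−ln(0.4007)/3.614=0.253 → t=2.029; u2·a0=0.0868·3.614=0.314 ≤ a1=0.856 → R1 fires; Q=1 Z=10 X=9 B=7 D=6
Draw 6: a1=0.428, a2=0.630, a3=2.268, a0=3.326; τ=−ln(0.1658)/3.326=0.540 → t=2.569; u2·a0=0.0204·3.326=0.068 ≤ a1=0.428 → R1 fires; Q=0 Z=10 X=11 B=7 D=6
Draw 7: a1=0.000, a2=0.770, a3=2.268, a0=3.038; τ=−ln(0.4144)/3.038=0.290 → t=2.859; u2·a0=0.9986·3.038=3.034; a1+a2=0.770 < 3.034 ≤ a1+…+a3=3.038 → R3 fires; Q=0 Z=12 X=11 B=7 D=5
Draw 8: a1=0.000, a2=0.770, a3=1.890, a0=2.660; τ=−ln(0.7080)/2.660=0.130 → t=2.989; u2·a0=0.5660·2.660=1.506; a1+a2=0.770 < 1.506 ≤ a1+…+a3=2.660 → R3 fires; Q=0 Z=14 X=11 B=7 D=4
Draw 9: a1=0.000, a2=0.770, a3=1.512, a0=2.282; τ=−ln(0.0810)/2.282=1.101 → t=4.090; u2·a0=0.2606·2.282=0.595; a1=0.000 < 0.595 ≤ a1+a2=0.770 → R2 fires; Q=0 Z=14 X=12 B=7 D=4
Draw 10: a1=0.000, a2=0.840, a3=1.512, a0=2.352; τ=−ln(0.5851)/2.352=0.228 → t=4.318; u2·a0=0.3286·2.352=0.773; a1=0.000 < 0.773 ≤ a1+a2=0.840 → R2 fires; Q=0 Z=14 X=13 B=7 D=4
Draw 11: a1=0.000, a2=0.910, a3=1.512, a0=2.422; τ=−ln(0.5781)/2.422=0.226 → t=4.544 > T=4.44: stop.
At T=4.44: Q=0 Z=14 X=13 B=7 D=4; the largest is Z.

Dominant species at T: Z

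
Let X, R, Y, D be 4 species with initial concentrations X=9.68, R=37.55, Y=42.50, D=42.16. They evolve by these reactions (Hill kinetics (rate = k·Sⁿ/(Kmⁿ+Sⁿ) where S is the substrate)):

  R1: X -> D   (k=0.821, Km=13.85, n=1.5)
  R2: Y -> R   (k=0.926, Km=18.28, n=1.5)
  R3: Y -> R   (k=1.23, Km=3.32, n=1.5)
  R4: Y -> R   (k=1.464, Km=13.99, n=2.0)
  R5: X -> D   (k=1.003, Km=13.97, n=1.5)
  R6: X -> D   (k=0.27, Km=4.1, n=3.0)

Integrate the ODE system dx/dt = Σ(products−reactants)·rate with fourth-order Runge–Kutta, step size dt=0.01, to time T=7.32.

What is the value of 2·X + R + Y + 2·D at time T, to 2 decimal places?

Check how each reaction changes W = 2·X + R + Y + 2·D (weight of products minus weight of reactants):
R1: X -> D: (2·1) − (2·1) = 2 − 2 = 0
R2: Y -> R: (1·1) − (1·1) = 1 − 1 = 0
R3: Y -> R: (1·1) − (1·1) = 1 − 1 = 0
R4: Y -> R: (1·1) − (1·1) = 1 − 1 = 0
R5: X -> D: (2·1) − (2·1) = 2 − 2 = 0
R6: X -> D: (2·1) − (2·1) = 2 − 2 = 0
Every reaction leaves W unchanged, so W is conserved and no simulation is needed: W(T) = W(0) = 2·9.68 + 37.55 + 42.50 + 2·42.16 = 183.73

Value at T = 183.73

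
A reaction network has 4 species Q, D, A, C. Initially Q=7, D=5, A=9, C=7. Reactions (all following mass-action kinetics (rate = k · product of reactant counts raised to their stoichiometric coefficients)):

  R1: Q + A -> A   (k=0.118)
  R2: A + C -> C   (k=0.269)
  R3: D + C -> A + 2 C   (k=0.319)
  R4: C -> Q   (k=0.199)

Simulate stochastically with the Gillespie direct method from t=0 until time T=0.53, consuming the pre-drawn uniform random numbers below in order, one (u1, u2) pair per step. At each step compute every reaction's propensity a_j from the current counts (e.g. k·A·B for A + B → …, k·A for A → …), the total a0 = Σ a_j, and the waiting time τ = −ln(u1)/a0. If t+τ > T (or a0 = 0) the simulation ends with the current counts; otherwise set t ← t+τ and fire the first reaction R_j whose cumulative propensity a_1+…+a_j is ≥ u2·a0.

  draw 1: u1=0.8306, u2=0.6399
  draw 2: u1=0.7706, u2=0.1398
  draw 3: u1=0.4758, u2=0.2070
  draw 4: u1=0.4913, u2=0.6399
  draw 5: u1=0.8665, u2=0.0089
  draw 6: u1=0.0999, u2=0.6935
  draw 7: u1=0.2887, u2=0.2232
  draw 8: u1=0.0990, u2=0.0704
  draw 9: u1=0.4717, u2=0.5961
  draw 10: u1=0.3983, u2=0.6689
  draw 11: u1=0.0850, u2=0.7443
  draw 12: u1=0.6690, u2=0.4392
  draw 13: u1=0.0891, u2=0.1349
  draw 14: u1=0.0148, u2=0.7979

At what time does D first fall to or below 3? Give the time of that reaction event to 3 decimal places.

t=0.000: Q=7 D=5 A=9 C=7
Draw 1: a1=7.434, a2=16.947, a3=11.165, a4=1.393, a0=36.939; τ=−ln(0.8306)/36.939=0.005 → t=0.005; u2·a0=0.6399·36.939=23.637; a1=7.434 < 23.637 ≤ a1+a2=24.381 → R2 fires; Q=7 D=5 A=8 C=7
Draw 2: a1=6.608, a2=15.064, a3=11.165, a4=1.393, a0=34.230; τ=−ln(0.7706)/34.230=0.008 → t=0.013; u2·a0=0.1398·34.230=4.785 ≤ a1=6.608 → R1 fires; Q=6 D=5 A=8 C=7
Draw 3: a1=5.664, a2=15.064, a3=11.165, a4=1.393, a0=33.286; τ=−ln(0.4758)/33.286=0.022 → t=0.035; u2·a0=0.2070·33.286=6.890; a1=5.664 < 6.890 ≤ a1+a2=20.728 → R2 fires; Q=6 D=5 A=7 C=7
Draw 4: a1=4.956, a2=13.181, a3=11.165, a4=1.393, a0=30.695; τ=−ln(0.4913)/30.695=0.023 → t=0.058; u2·a0=0.6399·30.695=19.642; a1+a2=18.137 < 19.642 ≤ a1+…+a3=29.302 → R3 fires; Q=6 D=4 A=8 C=8
Draw 5: a1=5.664, a2=17.216, a3=10.208, a4=1.592, a0=34.680; τ=−ln(0.8665)/34.680=0.004 → t=0.062; u2·a0=0.0089·34.680=0.309 ≤ a1=5.664 → R1 fires; Q=5 D=4 A=8 C=8
Draw 6: a1=4.720, a2=17.216, a3=10.208, a4=1.592, a0=33.736; τ=−ln(0.0999)/33.736=0.068 → t=0.131; u2·a0=0.6935·33.736=23.396; a1+a2=21.936 < 23.396 ≤ a1+…+a3=32.144 → R3 fires; Q=5 D=3 A=9 C=9
Draw 7: a1=5.310, a2=21.789, a3=8.613, a4=1.791, a0=37.503; τ=−ln(0.2887)/37.503=0.033 → t=0.164; u2·a0=0.2232·37.503=8.371; a1=5.310 < 8.371 ≤ a1+a2=27.099 → R2 fires; Q=5 D=3 A=8 C=9
Draw 8: a1=4.720, a2=19.368, a3=8.613, a4=1.791, a0=34.492; τ=−ln(0.0990)/34.492=0.067 → t=0.231; u2·a0=0.0704·34.492=2.428 ≤ a1=4.720 → R1 fires; Q=4 D=3 A=8 C=9
Draw 9: a1=3.776, a2=19.368, a3=8.613, a4=1.791, a0=33.548; τ=−ln(0.4717)/33.548=0.022 → t=0.253; u2·a0=0.5961·33.548=19.998; a1=3.776 < 19.998 ≤ a1+a2=23.144 → R2 fires; Q=4 D=3 A=7 C=9
Draw 10: a1=3.304, a2=16.947, a3=8.613, a4=1.791, a0=30.655; τ=−ln(0.3983)/30.655=0.030 → t=0.283; u2·a0=0.6689·30.655=20.505; a1+a2=20.251 < 20.505 ≤ a1+…+a3=28.864 → R3 fires; Q=4 D=2 A=8 C=10
Draw 11: a1=3.776, a2=21.520, a3=6.380, a4=1.990, a0=33.666; τ=−ln(0.0850)/33.666=0.073 → t=0.356; u2·a0=0.7443·33.666=25.058; a1=3.776 < 25.058 ≤ a1+a2=25.296 → R2 fires; Q=4 D=2 A=7 C=10
Draw 12: a1=3.304, a2=18.830, a3=6.380, a4=1.990, a0=30.504; τ=−ln(0.6690)/30.504=0.013 → t=0.370; u2·a0=0.4392·30.504=13.397; a1=3.304 < 13.397 ≤ a1+a2=22.134 → R2 fires; Q=4 D=2 A=6 C=10
Draw 13: a1=2.832, a2=16.140, a3=6.380, a4=1.990, a0=27.342; τ=−ln(0.0891)/27.342=0.088 → t=0.458; u2·a0=0.1349·27.342=3.688; a1=2.832 < 3.688 ≤ a1+a2=18.972 → R2 fires; Q=4 D=2 A=5 C=10
Draw 14: a1=2.360, a2=13.450, a3=6.380, a4=1.990, a0=24.180; τ=−ln(0.0148)/24.180=0.174 → t=0.632 > T=0.53: stop.
D first becomes ≤ 3 when it reaches 3 at the event at t=0.131.

Threshold first reached at t = 0.131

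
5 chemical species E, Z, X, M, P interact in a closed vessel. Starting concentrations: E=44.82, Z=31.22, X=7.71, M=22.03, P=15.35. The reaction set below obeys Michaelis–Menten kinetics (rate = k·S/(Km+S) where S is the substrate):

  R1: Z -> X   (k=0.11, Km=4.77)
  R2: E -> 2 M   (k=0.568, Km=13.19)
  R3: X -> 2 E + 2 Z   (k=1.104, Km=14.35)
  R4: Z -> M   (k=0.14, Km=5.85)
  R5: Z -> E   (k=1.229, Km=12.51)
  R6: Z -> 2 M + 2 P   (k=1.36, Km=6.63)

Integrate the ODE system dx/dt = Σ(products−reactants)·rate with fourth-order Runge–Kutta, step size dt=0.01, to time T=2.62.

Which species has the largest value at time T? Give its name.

RK4 with dt=0.01: 262 steps to T=2.62. Trajectory (selected grid times):
t=0.00: E=44.82 Z=31.22 X=7.71 M=22.03 P=15.35
t=0.29: E=45.17 Z=30.80 X=7.63 M=22.97 P=16.00
t=0.58: E=45.52 Z=30.38 X=7.54 M=23.91 P=16.65
t=0.87: E=45.86 Z=29.97 X=7.46 M=24.84 P=17.29
t=1.16: E=46.20 Z=29.55 X=7.38 M=25.78 P=17.94
t=1.46: E=46.55 Z=29.12 X=7.30 M=26.74 P=18.61
t=1.75: E=46.89 Z=28.70 X=7.22 M=27.68 P=19.25
t=2.04: E=47.22 Z=28.29 X=7.14 M=28.61 P=19.89
t=2.33: E=47.55 Z=27.88 X=7.06 M=29.54 P=20.53
t=2.62: E=47.88 Z=27.46 X=6.98 M=30.46 P=21.16
At T=2.62: E=47.88 Z=27.46 X=6.98 M=30.46 P=21.16; the largest is E.

Dominant species at T: E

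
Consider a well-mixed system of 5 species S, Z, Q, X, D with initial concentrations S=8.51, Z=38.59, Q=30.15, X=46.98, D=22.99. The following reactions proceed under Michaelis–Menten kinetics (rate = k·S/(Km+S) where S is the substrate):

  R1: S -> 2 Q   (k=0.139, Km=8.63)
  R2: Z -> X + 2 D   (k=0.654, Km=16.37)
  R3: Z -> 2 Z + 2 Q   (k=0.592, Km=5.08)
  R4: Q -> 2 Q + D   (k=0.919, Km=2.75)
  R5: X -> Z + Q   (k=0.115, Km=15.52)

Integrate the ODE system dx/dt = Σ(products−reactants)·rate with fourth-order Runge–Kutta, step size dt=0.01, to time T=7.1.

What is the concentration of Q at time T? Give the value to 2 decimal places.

Q at T = 45.25

RK4 with dt=0.01: 710 steps to T=7.1. Trajectory (selected grid times):
t=0.00: S=8.51 Z=38.59 Q=30.15 X=46.98 D=22.99
t=0.79: S=8.46 Z=38.71 Q=31.82 X=47.27 D=24.38
t=1.58: S=8.40 Z=38.83 Q=33.49 X=47.57 D=25.78
t=2.37: S=8.35 Z=38.95 Q=35.17 X=47.86 D=27.18
t=3.16: S=8.29 Z=39.06 Q=36.85 X=48.16 D=28.58
t=3.94: S=8.24 Z=39.18 Q=38.51 X=48.45 D=29.97
t=4.73: S=8.19 Z=39.30 Q=40.19 X=48.75 D=31.38
t=5.52: S=8.13 Z=39.42 Q=41.88 X=49.04 D=32.79
t=6.31: S=8.08 Z=39.54 Q=43.56 X=49.34 D=34.20
t=7.10: S=8.03 Z=39.65 Q=45.25 X=49.64 D=35.61
Read off Q at T=7.1: 45.25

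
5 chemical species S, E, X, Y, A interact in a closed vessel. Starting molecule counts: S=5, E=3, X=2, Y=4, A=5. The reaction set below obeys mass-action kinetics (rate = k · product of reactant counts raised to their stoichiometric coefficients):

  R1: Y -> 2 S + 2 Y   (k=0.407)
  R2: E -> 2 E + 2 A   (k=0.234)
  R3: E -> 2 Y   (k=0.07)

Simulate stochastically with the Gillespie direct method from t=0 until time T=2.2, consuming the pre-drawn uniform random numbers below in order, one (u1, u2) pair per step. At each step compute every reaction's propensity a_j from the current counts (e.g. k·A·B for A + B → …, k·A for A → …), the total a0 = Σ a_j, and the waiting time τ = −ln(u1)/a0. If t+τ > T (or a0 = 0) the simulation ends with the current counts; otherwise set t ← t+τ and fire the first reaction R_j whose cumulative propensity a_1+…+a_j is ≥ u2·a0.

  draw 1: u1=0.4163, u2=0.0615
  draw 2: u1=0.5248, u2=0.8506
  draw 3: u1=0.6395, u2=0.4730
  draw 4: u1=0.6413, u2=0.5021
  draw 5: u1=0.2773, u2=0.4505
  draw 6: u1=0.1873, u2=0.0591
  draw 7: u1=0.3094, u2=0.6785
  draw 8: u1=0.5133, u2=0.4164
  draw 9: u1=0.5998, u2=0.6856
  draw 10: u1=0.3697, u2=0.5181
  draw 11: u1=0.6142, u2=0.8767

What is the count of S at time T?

S at T = 23

t=0.000: S=5 E=3 X=2 Y=4 A=5
Draw 1: a1=1.628, a2=0.702, a3=0.210, a0=2.540; τ=−ln(0.4163)/2.540=0.345 → t=0.345; u2·a0=0.0615·2.540=0.156 ≤ a1=1.628 → R1 fires; S=7 E=3 X=2 Y=5 A=5
Draw 2: a1=2.035, a2=0.702, a3=0.210, a0=2.947; τ=−ln(0.5248)/2.947=0.219 → t=0.564; u2·a0=0.8506·2.947=2.507; a1=2.035 < 2.507 ≤ a1+a2=2.737 → R2 fires; S=7 E=4 X=2 Y=5 A=7
Draw 3: a1=2.035, a2=0.936, a3=0.280, a0=3.251; τ=−ln(0.6395)/3.251=0.138 → t=0.701; u2·a0=0.4730·3.251=1.538 ≤ a1=2.035 → R1 fires; S=9 E=4 X=2 Y=6 A=7
Draw 4: a1=2.442, a2=0.936, a3=0.280, a0=3.658; τ=−ln(0.6413)/3.658=0.121 → t=0.823; u2·a0=0.5021·3.658=1.837 ≤ a1=2.442 → R1 fires; S=11 E=4 X=2 Y=7 A=7
Draw 5: a1=2.849, a2=0.936, a3=0.280, a0=4.065; τ=−ln(0.2773)/4.065=0.316 → t=1.138; u2·a0=0.4505·4.065=1.831 ≤ a1=2.849 → R1 fires; S=13 E=4 X=2 Y=8 A=7
Draw 6: a1=3.256, a2=0.936, a3=0.280, a0=4.472; τ=−ln(0.1873)/4.472=0.375 → t=1.513; u2·a0=0.0591·4.472=0.264 ≤ a1=3.256 → R1 fires; S=15 E=4 X=2 Y=9 A=7
Draw 7: a1=3.663, a2=0.936, a3=0.280, a0=4.879; τ=−ln(0.3094)/4.879=0.240 → t=1.753; u2·a0=0.6785·4.879=3.310 ≤ a1=3.663 → R1 fires; S=17 E=4 X=2 Y=10 A=7
Draw 8: a1=4.070, a2=0.936, a3=0.280, a0=5.286; τ=−ln(0.5133)/5.286=0.126 → t=1.879; u2·a0=0.4164·5.286=2.201 ≤ a1=4.070 → R1 fires; S=19 E=4 X=2 Y=11 A=7
Draw 9: a1=4.477, a2=0.936, a3=0.280, a0=5.693; τ=−ln(0.5998)/5.693=0.090 → t=1.969; u2·a0=0.6856·5.693=3.903 ≤ a1=4.477 → R1 fires; S=21 E=4 X=2 Y=12 A=7
Draw 10: a1=4.884, a2=0.936, a3=0.280, a0=6.100; τ=−ln(0.3697)/6.100=0.163 → t=2.132; u2·a0=0.5181·6.100=3.160 ≤ a1=4.884 → R1 fires; S=23 E=4 X=2 Y=13 A=7
Draw 11: a1=5.291, a2=0.936, a3=0.280, a0=6.507; τ=−ln(0.6142)/6.507=0.075 → t=2.207 > T=2.2: stop.
Read off S at T=2.2: 23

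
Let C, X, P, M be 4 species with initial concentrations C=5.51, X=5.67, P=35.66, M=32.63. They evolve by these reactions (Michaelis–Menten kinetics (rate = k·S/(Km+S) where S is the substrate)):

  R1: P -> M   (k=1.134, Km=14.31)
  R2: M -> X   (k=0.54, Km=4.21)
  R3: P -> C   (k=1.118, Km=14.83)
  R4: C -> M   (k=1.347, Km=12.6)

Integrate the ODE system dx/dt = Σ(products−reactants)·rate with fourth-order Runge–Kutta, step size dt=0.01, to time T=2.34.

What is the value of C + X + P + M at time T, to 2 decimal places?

Value at T = 79.47

Check how each reaction changes W = C + X + P + M (weight of products minus weight of reactants):
R1: P -> M: (1·1) − (1·1) = 1 − 1 = 0
R2: M -> X: (1·1) − (1·1) = 1 − 1 = 0
R3: P -> C: (1·1) − (1·1) = 1 − 1 = 0
R4: C -> M: (1·1) − (1·1) = 1 − 1 = 0
Every reaction leaves W unchanged, so W is conserved and no simulation is needed: W(T) = W(0) = 5.51 + 5.67 + 35.66 + 32.63 = 79.47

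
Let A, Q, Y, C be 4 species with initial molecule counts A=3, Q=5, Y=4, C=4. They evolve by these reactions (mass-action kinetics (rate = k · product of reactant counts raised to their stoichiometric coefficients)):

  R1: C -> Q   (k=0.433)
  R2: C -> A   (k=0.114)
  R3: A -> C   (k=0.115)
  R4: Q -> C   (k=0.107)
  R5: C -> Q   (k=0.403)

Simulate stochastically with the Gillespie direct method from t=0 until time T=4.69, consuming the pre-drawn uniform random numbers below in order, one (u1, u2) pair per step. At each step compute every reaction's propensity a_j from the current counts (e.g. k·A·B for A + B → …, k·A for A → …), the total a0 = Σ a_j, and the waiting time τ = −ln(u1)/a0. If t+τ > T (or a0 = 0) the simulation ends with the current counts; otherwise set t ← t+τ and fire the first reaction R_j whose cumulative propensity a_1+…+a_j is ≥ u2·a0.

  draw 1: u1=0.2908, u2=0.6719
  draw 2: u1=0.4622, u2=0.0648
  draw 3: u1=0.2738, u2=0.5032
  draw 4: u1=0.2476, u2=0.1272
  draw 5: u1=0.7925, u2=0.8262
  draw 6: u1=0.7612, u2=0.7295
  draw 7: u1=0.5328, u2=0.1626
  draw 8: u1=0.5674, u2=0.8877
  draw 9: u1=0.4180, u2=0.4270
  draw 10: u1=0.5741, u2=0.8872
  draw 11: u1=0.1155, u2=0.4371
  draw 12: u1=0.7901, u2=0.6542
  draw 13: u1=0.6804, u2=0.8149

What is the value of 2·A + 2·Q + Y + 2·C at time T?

Value at T = 28

Check how each reaction changes W = 2·A + 2·Q + Y + 2·C (weight of products minus weight of reactants):
R1: C -> Q: (2·1) − (2·1) = 2 − 2 = 0
R2: C -> A: (2·1) − (2·1) = 2 − 2 = 0
R3: A -> C: (2·1) − (2·1) = 2 − 2 = 0
R4: Q -> C: (2·1) − (2·1) = 2 − 2 = 0
R5: C -> Q: (2·1) − (2·1) = 2 − 2 = 0
Every reaction leaves W unchanged, so W is conserved and no simulation is needed: W(T) = W(0) = 2·3 + 2·5 + 4 + 2·4 = 28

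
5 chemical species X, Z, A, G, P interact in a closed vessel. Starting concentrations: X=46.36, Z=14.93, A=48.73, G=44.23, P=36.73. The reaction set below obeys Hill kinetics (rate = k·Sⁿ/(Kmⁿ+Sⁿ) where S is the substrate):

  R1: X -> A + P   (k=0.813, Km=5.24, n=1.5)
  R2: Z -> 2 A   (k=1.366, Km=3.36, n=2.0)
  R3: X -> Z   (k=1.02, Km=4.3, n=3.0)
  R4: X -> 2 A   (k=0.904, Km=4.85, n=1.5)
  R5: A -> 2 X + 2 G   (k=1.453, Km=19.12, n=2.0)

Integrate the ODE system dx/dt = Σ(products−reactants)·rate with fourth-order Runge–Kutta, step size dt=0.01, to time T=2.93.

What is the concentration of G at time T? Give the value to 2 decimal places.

G at T = 51.80

RK4 with dt=0.01: 293 steps to T=2.93. Trajectory (selected grid times):
t=0.00: X=46.36 Z=14.93 A=48.73 G=44.23 P=36.73
t=0.33: X=46.31 Z=14.84 A=50.01 G=45.06 P=36.99
t=0.65: X=46.27 Z=14.75 A=51.24 G=45.88 P=37.24
t=0.98: X=46.23 Z=14.66 A=52.51 G=46.72 P=37.50
t=1.30: X=46.20 Z=14.57 A=53.74 G=47.55 P=37.75
t=1.63: X=46.17 Z=14.48 A=55.00 G=48.40 P=38.01
t=1.95: X=46.14 Z=14.39 A=56.23 G=49.23 P=38.26
t=2.28: X=46.12 Z=14.30 A=57.49 G=50.09 P=38.52
t=2.60: X=46.10 Z=14.21 A=58.71 G=50.93 P=38.77
t=2.93: X=46.09 Z=14.12 A=59.96 G=51.80 P=39.02
Read off G at T=2.93: 51.80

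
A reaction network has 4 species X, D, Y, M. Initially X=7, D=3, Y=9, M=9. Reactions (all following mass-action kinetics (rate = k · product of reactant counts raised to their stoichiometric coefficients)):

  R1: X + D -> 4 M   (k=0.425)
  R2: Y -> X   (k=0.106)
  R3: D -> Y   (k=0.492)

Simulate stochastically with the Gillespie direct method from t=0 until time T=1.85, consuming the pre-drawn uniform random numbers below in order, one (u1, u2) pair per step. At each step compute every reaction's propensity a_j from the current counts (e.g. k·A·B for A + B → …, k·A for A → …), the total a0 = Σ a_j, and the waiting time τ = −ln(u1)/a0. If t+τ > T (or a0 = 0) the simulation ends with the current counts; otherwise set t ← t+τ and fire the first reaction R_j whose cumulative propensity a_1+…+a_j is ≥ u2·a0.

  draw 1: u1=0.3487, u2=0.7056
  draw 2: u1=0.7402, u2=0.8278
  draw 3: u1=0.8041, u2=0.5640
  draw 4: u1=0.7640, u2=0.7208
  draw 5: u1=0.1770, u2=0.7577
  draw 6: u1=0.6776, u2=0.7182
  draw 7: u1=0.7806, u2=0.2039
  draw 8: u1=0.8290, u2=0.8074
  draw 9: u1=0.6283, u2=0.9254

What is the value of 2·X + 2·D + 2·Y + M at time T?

Check how each reaction changes W = 2·X + 2·D + 2·Y + M (weight of products minus weight of reactants):
R1: X + D -> 4 M: (1·4) − (2·1 + 2·1) = 4 − 4 = 0
R2: Y -> X: (2·1) − (2·1) = 2 − 2 = 0
R3: D -> Y: (2·1) − (2·1) = 2 − 2 = 0
Every reaction leaves W unchanged, so W is conserved and no simulation is needed: W(T) = W(0) = 2·7 + 2·3 + 2·9 + 9 = 47

Value at T = 47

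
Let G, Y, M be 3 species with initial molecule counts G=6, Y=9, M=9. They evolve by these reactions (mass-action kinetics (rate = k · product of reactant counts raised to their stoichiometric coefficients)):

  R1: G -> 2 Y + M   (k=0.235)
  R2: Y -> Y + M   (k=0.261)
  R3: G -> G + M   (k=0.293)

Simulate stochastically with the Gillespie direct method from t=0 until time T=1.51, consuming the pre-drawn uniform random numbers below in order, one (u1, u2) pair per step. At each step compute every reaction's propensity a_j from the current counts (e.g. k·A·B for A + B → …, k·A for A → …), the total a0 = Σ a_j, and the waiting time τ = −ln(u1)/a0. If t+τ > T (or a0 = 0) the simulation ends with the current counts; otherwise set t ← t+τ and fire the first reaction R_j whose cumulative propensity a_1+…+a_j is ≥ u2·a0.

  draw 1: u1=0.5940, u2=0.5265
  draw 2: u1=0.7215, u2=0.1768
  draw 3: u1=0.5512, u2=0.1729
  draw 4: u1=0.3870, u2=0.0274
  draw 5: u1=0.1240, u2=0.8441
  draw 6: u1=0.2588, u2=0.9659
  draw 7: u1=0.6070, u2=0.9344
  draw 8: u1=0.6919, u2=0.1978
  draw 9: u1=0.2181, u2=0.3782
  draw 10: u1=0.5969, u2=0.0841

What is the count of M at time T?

M at T = 18

t=0.000: G=6 Y=9 M=9
Draw 1: a1=1.410, a2=2.349, a3=1.758, a0=5.517; τ=−ln(0.5940)/5.517=0.094 → t=0.094; u2·a0=0.5265·5.517=2.905; a1=1.410 < 2.905 ≤ a1+a2=3.759 → R2 fires; G=6 Y=9 M=10
Draw 2: a1=1.410, a2=2.349, a3=1.758, a0=5.517; τ=−ln(0.7215)/5.517=0.059 → t=0.154; u2·a0=0.1768·5.517=0.975 ≤ a1=1.410 → R1 fires; G=5 Y=11 M=11
Draw 3: a1=1.175, a2=2.871, a3=1.465, a0=5.511; τ=−ln(0.5512)/5.511=0.108 → t=0.262; u2·a0=0.1729·5.511=0.953 ≤ a1=1.175 → R1 fires; G=4 Y=13 M=12
Draw 4: a1=0.940, a2=3.393, a3=1.172, a0=5.505; τ=−ln(0.3870)/5.505=0.172 → t=0.434; u2·a0=0.0274·5.505=0.151 ≤ a1=0.940 → R1 fires; G=3 Y=15 M=13
Draw 5: a1=0.705, a2=3.915, a3=0.879, a0=5.499; τ=−ln(0.1240)/5.499=0.380 → t=0.814; u2·a0=0.8441·5.499=4.642; a1+a2=4.620 < 4.642 ≤ a1+…+a3=5.499 → R3 fires; G=3 Y=15 M=14
Draw 6: a1=0.705, a2=3.915, a3=0.879, a0=5.499; τ=−ln(0.2588)/5.499=0.246 → t=1.060; u2·a0=0.9659·5.499=5.311; a1+a2=4.620 < 5.311 ≤ a1+…+a3=5.499 → R3 fires; G=3 Y=15 M=15
Draw 7: a1=0.705, a2=3.915, a3=0.879, a0=5.499; τ=−ln(0.6070)/5.499=0.091 → t=1.150; u2·a0=0.9344·5.499=5.138; a1+a2=4.620 < 5.138 ≤ a1+…+a3=5.499 → R3 fires; G=3 Y=15 M=16
Draw 8: a1=0.705, a2=3.915, a3=0.879, a0=5.499; τ=−ln(0.6919)/5.499=0.067 → t=1.217; u2·a0=0.1978·5.499=1.088; a1=0.705 < 1.088 ≤ a1+a2=4.620 → R2 fires; G=3 Y=15 M=17
Draw 9: a1=0.705, a2=3.915, a3=0.879, a0=5.499; τ=−ln(0.2181)/5.499=0.277 → t=1.494; u2·a0=0.3782·5.499=2.080; a1=0.705 < 2.080 ≤ a1+a2=4.620 → R2 fires; G=3 Y=15 M=18
Draw 10: a1=0.705, a2=3.915, a3=0.879, a0=5.499; τ=−ln(0.5969)/5.499=0.094 → t=1.588 > T=1.51: stop.
Read off M at T=1.51: 18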